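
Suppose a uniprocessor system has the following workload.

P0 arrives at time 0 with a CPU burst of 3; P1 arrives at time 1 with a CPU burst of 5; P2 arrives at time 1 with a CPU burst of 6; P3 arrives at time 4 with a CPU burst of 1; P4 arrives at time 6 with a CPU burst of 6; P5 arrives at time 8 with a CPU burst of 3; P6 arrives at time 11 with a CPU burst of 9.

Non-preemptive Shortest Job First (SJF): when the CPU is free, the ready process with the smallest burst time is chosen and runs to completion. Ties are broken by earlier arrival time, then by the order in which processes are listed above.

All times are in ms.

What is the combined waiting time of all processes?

Schedule: | P0 0-3 | P1 3-8 | P3 8-9 | P5 9-12 | P2 12-18 | P4 18-24 | P6 24-33 |
Completion: P0=3  P1=8  P2=18  P3=9  P4=24  P5=12  P6=33
Waiting = turnaround − burst: P0=0, P1=2, P2=11, P3=4, P4=12, P5=1, P6=13
Total waiting = 0 + 2 + 11 + 4 + 12 + 1 + 13 = 43

43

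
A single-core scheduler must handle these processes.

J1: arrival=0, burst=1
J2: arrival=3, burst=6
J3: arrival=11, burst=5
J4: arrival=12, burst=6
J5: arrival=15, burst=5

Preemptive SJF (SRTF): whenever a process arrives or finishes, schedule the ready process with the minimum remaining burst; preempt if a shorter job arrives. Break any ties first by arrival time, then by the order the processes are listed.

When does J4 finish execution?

Timeline: | J1 0-1 | idle 1-3 | J2 3-9 | idle 9-11 | J3 11-16 | J5 16-21 | J4 21-27 |
Completion: J1=1  J2=9  J3=16  J4=27  J5=21
Turnaround (C−A): J1=1  J2=6  J3=5  J4=15  J5=6

27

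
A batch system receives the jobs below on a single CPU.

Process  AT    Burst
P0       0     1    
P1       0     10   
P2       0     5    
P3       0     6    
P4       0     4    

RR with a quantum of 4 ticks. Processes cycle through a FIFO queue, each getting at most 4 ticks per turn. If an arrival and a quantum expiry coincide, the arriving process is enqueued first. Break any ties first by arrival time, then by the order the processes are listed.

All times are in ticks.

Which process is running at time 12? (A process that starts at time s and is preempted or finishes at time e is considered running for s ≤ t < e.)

Timeline: | P0 0-1 | P1 1-5 | P2 5-9 | P3 9-13 | P4 13-17 | P1 17-21 | P2 21-22 | P3 22-24 | P1 24-26 |
Completion: P0=1  P1=26  P2=22  P3=24  P4=17
Turnaround (C−A): P0=1  P1=26  P2=22  P3=24  P4=17

P3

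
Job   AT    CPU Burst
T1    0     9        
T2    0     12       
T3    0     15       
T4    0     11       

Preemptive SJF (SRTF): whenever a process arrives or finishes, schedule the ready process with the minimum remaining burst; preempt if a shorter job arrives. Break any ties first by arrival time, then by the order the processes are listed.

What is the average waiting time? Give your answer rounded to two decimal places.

15.25

Timeline: | T1 0-9 | T4 9-20 | T2 20-32 | T3 32-47 |
Completion: T1=9  T2=32  T3=47  T4=20
Waiting times: T1=0, T2=20, T3=32, T4=9
Average waiting = (0+20+32+9) / 4 = 61/4 = 15.25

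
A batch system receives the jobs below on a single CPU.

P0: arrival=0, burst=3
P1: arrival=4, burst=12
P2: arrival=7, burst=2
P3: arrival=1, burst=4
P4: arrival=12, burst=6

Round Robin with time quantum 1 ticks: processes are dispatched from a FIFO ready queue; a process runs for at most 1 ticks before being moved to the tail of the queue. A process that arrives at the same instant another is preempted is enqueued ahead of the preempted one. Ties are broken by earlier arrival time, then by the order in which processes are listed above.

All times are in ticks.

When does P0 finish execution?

5

Schedule: | P0 0-1 | P3 1-2 | P0 2-3 | P3 3-4 | P0 4-5 | P1 5-6 | P3 6-7 | P1 7-8 | P2 8-9 | P3 9-10 | P1 10-11 | P2 11-12 | P1 12-13 | P4 13-14 | P1 14-15 | P4 15-16 | P1 16-17 | P4 17-18 | P1 18-19 | P4 19-20 | P1 20-21 | P4 21-22 | P1 22-23 | P4 23-24 | P1 24-27 |
Completion: P0=5  P1=27  P2=12  P3=10  P4=24
Turnaround (C−A): P0=5  P1=23  P2=5  P3=9  P4=12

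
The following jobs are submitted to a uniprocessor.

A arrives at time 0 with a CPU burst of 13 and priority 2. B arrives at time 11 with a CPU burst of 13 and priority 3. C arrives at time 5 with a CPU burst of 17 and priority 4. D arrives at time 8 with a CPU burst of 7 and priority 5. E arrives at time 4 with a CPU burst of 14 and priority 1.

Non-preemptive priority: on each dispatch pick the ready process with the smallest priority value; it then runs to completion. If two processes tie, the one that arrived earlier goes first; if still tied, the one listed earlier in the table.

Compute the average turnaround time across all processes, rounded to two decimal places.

Timeline: | A 0-13 | E 13-27 | B 27-40 | C 40-57 | D 57-64 |
Completion: A=13  B=40  C=57  D=64  E=27
Turnaround (C−A): A=13  B=29  C=52  D=56  E=23
Turnaround times: A=13, B=29, C=52, D=56, E=23
Average turnaround = (13+29+52+56+23) / 5 = 173/5 = 34.60

34.60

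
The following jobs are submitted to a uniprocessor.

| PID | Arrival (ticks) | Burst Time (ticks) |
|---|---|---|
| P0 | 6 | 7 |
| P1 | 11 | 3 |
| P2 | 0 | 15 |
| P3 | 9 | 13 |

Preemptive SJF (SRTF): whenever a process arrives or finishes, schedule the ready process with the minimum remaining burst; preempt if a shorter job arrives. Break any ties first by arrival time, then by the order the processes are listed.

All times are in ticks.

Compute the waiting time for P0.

Schedule: | P2 0-6 | P0 6-13 | P1 13-16 | P2 16-25 | P3 25-38 |
Completion: P0=13  P1=16  P2=25  P3=38
Turnaround (C−A): P0=7  P1=5  P2=25  P3=29
Waiting(P0) = turnaround − burst = 7 − 7 = 0

0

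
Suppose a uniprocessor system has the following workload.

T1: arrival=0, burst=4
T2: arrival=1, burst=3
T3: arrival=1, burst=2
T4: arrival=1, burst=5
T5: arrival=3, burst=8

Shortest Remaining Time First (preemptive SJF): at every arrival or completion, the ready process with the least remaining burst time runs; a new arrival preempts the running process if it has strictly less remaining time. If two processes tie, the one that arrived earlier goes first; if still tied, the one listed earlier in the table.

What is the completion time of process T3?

Gantt: | T1 0-1 | T3 1-3 | T1 3-6 | T2 6-9 | T4 9-14 | T5 14-22 |
Completion: T1=6  T2=9  T3=3  T4=14  T5=22
Turnaround (C−A): T1=6  T2=8  T3=2  T4=13  T5=19

3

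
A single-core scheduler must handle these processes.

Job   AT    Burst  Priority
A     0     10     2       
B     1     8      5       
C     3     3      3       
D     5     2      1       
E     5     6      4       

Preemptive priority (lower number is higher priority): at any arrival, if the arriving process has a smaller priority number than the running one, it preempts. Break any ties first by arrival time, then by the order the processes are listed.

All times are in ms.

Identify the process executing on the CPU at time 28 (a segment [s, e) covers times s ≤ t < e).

Schedule: | A 0-5 | D 5-7 | A 7-12 | C 12-15 | E 15-21 | B 21-29 |
Completion: A=12  B=29  C=15  D=7  E=21

B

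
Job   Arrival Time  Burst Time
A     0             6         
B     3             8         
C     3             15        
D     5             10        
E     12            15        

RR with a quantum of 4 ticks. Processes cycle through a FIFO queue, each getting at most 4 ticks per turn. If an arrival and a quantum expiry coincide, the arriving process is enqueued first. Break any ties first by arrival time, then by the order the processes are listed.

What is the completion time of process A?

Timeline: | A 0-4 | B 4-8 | C 8-12 | A 12-14 | D 14-18 | B 18-22 | E 22-26 | C 26-30 | D 30-34 | E 34-38 | C 38-42 | D 42-44 | E 44-48 | C 48-51 | E 51-54 |
Completion: A=14  B=22  C=51  D=44  E=54

14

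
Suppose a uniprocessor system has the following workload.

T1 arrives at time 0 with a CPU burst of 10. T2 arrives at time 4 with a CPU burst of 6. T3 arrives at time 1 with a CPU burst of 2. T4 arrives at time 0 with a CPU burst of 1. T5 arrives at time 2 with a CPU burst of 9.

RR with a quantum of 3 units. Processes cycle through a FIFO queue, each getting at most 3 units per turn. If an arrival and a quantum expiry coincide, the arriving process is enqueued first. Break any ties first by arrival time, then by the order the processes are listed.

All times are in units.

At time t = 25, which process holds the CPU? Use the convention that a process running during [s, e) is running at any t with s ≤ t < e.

T5

Gantt: | T1 0-3 | T4 3-4 | T3 4-6 | T5 6-9 | T1 9-12 | T2 12-15 | T5 15-18 | T1 18-21 | T2 21-24 | T5 24-27 | T1 27-28 |
Completion: T1=28  T2=24  T3=6  T4=4  T5=27
Turnaround (C−A): T1=28  T2=20  T3=5  T4=4  T5=25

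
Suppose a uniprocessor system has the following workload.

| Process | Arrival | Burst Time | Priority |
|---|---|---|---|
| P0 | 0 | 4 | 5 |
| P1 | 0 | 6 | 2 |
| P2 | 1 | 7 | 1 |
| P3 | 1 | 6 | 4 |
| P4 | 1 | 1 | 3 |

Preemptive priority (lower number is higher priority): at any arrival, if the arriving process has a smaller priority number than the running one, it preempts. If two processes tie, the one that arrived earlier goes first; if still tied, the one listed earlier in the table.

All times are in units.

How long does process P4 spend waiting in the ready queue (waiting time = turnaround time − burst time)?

12

Timeline: | P1 0-1 | P2 1-8 | P1 8-13 | P4 13-14 | P3 14-20 | P0 20-24 |
Completion: P0=24  P1=13  P2=8  P3=20  P4=14
Turnaround (C−A): P0=24  P1=13  P2=7  P3=19  P4=13
Waiting(P4) = turnaround − burst = 13 − 1 = 12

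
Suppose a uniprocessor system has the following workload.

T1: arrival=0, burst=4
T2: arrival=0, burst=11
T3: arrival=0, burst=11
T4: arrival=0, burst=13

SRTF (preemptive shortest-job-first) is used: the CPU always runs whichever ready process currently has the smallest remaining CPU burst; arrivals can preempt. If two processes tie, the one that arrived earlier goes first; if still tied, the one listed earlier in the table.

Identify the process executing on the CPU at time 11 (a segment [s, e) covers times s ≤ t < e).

Schedule: | T1 0-4 | T2 4-15 | T3 15-26 | T4 26-39 |
Completion: T1=4  T2=15  T3=26  T4=39

T2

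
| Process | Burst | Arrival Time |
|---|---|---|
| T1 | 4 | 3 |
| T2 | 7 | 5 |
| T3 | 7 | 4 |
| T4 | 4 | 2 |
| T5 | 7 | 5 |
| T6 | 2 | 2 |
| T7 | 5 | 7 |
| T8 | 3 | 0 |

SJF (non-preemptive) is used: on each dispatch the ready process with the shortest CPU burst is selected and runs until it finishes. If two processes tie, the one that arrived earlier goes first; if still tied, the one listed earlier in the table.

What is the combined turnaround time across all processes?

116

Schedule: | T8 0-3 | T6 3-5 | T4 5-9 | T1 9-13 | T7 13-18 | T3 18-25 | T2 25-32 | T5 32-39 |
Completion: T1=13  T2=32  T3=25  T4=9  T5=39  T6=5  T7=18  T8=3
Turnaround = completion − arrival: T1=10, T2=27, T3=21, T4=7, T5=34, T6=3, T7=11, T8=3
Total turnaround = 10 + 27 + 21 + 7 + 34 + 3 + 11 + 3 = 116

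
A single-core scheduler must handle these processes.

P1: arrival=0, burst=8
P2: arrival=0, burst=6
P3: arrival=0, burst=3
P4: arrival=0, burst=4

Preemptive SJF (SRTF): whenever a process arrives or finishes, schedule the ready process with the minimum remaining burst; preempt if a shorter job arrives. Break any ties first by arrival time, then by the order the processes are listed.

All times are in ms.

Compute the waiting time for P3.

0

Schedule: | P3 0-3 | P4 3-7 | P2 7-13 | P1 13-21 |
Completion: P1=21  P2=13  P3=3  P4=7
Turnaround (C−A): P1=21  P2=13  P3=3  P4=7
Waiting(P3) = turnaround − burst = 3 − 3 = 0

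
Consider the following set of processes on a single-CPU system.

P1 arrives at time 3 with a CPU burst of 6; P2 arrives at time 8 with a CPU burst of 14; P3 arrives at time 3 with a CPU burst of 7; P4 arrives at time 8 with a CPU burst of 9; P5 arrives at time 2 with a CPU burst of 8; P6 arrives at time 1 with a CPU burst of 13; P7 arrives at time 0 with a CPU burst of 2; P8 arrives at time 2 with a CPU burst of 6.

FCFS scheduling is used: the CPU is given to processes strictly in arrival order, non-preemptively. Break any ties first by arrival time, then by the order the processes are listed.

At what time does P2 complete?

Timeline: | P7 0-2 | P6 2-15 | P5 15-23 | P8 23-29 | P1 29-35 | P3 35-42 | P2 42-56 | P4 56-65 |
Completion: P1=35  P2=56  P3=42  P4=65  P5=23  P6=15  P7=2  P8=29

56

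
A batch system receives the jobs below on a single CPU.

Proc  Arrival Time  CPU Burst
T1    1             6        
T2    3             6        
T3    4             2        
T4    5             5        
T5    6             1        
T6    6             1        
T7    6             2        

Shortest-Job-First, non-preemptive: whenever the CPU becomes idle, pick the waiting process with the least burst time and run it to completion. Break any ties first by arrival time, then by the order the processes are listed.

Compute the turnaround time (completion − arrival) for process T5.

2

Gantt: | idle 0-1 | T1 1-7 | T5 7-8 | T6 8-9 | T3 9-11 | T7 11-13 | T4 13-18 | T2 18-24 |
Completion: T1=7  T2=24  T3=11  T4=18  T5=8  T6=9  T7=13
Turnaround (C−A): T1=6  T2=21  T3=7  T4=13  T5=2  T6=3  T7=7
Turnaround(T5) = completion − arrival = 8 − 6 = 2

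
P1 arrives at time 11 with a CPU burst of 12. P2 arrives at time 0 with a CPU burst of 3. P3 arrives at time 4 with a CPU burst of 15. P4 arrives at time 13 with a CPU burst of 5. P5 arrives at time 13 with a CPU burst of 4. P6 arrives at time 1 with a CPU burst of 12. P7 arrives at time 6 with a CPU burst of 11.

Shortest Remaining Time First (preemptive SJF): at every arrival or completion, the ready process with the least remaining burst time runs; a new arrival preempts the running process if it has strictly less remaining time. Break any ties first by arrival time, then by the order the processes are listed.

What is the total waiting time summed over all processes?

Schedule: | P2 0-3 | P6 3-15 | P5 15-19 | P4 19-24 | P7 24-35 | P1 35-47 | P3 47-62 |
Completion: P1=47  P2=3  P3=62  P4=24  P5=19  P6=15  P7=35
Turnaround (C−A): P1=36  P2=3  P3=58  P4=11  P5=6  P6=14  P7=29
Waiting = turnaround − burst: P1=24, P2=0, P3=43, P4=6, P5=2, P6=2, P7=18
Total waiting = 24 + 0 + 43 + 6 + 2 + 2 + 18 = 95

95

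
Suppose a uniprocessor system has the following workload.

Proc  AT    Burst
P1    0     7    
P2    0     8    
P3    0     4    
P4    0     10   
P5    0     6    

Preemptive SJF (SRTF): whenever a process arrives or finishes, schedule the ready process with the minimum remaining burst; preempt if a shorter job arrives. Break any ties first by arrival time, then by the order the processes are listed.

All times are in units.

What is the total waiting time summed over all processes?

Timeline: | P3 0-4 | P5 4-10 | P1 10-17 | P2 17-25 | P4 25-35 |
Completion: P1=17  P2=25  P3=4  P4=35  P5=10
Turnaround (C−A): P1=17  P2=25  P3=4  P4=35  P5=10
Waiting = turnaround − burst: P1=10, P2=17, P3=0, P4=25, P5=4
Total waiting = 10 + 17 + 0 + 25 + 4 = 56

56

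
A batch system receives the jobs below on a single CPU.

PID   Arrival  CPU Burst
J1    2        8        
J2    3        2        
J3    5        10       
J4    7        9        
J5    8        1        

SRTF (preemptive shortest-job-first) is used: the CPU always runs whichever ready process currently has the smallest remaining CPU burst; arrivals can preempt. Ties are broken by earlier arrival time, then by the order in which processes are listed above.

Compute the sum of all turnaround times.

56

Gantt: | idle 0-2 | J1 2-3 | J2 3-5 | J1 5-8 | J5 8-9 | J1 9-13 | J4 13-22 | J3 22-32 |
Completion: J1=13  J2=5  J3=32  J4=22  J5=9
Turnaround = completion − arrival: J1=11, J2=2, J3=27, J4=15, J5=1
Total turnaround = 11 + 2 + 27 + 15 + 1 = 56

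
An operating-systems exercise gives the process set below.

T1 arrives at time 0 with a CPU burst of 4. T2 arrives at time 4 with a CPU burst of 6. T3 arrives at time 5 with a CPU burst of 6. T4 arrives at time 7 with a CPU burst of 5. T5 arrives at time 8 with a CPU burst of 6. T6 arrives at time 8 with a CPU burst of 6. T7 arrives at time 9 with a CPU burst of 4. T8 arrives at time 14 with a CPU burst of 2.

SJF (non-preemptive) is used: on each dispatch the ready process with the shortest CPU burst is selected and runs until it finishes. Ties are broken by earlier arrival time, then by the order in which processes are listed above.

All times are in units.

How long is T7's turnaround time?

Gantt: | T1 0-4 | T2 4-10 | T7 10-14 | T8 14-16 | T4 16-21 | T3 21-27 | T5 27-33 | T6 33-39 |
Completion: T1=4  T2=10  T3=27  T4=21  T5=33  T6=39  T7=14  T8=16
Turnaround(T7) = completion − arrival = 14 − 9 = 5

5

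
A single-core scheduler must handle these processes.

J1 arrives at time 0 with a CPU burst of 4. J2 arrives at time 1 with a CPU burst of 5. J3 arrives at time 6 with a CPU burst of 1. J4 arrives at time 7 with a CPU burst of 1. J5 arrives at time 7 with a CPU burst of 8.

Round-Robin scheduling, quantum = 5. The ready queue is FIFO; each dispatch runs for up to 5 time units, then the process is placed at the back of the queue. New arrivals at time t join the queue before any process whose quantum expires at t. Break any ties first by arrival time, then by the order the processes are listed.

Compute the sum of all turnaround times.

32

Gantt: | J1 0-4 | J2 4-9 | J3 9-10 | J4 10-11 | J5 11-19 |
Completion: J1=4  J2=9  J3=10  J4=11  J5=19
Turnaround = completion − arrival: J1=4, J2=8, J3=4, J4=4, J5=12
Total turnaround = 4 + 8 + 4 + 4 + 12 = 32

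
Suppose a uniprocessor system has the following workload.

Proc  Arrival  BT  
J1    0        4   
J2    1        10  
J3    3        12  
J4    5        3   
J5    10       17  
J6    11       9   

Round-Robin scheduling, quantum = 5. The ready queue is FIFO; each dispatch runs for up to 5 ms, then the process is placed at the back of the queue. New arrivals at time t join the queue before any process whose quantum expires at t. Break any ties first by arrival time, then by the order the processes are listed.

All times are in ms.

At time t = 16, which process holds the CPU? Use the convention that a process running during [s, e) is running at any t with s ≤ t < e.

Schedule: | J1 0-4 | J2 4-9 | J3 9-14 | J4 14-17 | J2 17-22 | J5 22-27 | J6 27-32 | J3 32-37 | J5 37-42 | J6 42-46 | J3 46-48 | J5 48-55 |
Completion: J1=4  J2=22  J3=48  J4=17  J5=55  J6=46
Turnaround (C−A): J1=4  J2=21  J3=45  J4=12  J5=45  J6=35

J4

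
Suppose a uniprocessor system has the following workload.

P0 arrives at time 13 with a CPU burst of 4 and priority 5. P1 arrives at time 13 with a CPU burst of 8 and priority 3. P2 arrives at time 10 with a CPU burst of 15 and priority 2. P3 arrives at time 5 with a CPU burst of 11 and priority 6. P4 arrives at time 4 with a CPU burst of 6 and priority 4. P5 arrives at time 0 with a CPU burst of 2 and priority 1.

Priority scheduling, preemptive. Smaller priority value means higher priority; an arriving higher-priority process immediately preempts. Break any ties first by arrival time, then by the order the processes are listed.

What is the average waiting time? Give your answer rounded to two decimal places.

10.67

Gantt: | P5 0-2 | idle 2-4 | P4 4-10 | P2 10-25 | P1 25-33 | P0 33-37 | P3 37-48 |
Completion: P0=37  P1=33  P2=25  P3=48  P4=10  P5=2
Turnaround (C−A): P0=24  P1=20  P2=15  P3=43  P4=6  P5=2
Waiting times: P0=20, P1=12, P2=0, P3=32, P4=0, P5=0
Average waiting = (20+12+0+32+0+0) / 6 = 64/6 = 10.67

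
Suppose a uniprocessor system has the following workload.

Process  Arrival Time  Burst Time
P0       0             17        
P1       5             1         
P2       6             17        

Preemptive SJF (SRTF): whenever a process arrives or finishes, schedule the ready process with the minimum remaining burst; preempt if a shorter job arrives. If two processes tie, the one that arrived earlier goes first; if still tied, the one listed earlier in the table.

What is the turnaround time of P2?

Timeline: | P0 0-5 | P1 5-6 | P0 6-18 | P2 18-35 |
Completion: P0=18  P1=6  P2=35
Turnaround(P2) = completion − arrival = 35 − 6 = 29

29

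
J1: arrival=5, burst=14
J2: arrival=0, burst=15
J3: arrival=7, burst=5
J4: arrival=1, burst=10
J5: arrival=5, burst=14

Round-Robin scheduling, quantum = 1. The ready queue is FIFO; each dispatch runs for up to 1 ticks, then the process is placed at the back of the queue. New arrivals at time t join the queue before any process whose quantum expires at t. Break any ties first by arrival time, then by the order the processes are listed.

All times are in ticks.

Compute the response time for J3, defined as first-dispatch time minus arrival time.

Timeline: | J2 0-1 | J4 1-2 | J2 2-3 | J4 3-4 | J2 4-5 | J4 5-6 | J1 6-7 | J5 7-8 | J2 8-9 | J4 9-10 | J3 10-11 | J1 11-12 | J5 12-13 | J2 13-14 | J4 14-15 | J3 15-16 | J1 16-17 | J5 17-18 | J2 18-19 | J4 19-20 | J3 20-21 | J1 21-22 | J5 22-23 | J2 23-24 | J4 24-25 | J3 25-26 | J1 26-27 | J5 27-28 | J2 28-29 | J4 29-30 | J3 30-31 | J1 31-32 | J5 32-33 | J2 33-34 | J4 34-35 | J1 35-36 | J5 36-37 | J2 37-38 | J4 38-39 | J1 39-40 | J5 40-41 | J2 41-42 | J1 42-43 | J5 43-44 | J2 44-45 | J1 45-46 | J5 46-47 | J2 47-48 | J1 48-49 | J5 49-50 | J2 50-51 | J1 51-52 | J5 52-53 | J2 53-54 | J1 54-55 | J5 55-56 | J1 56-57 | J5 57-58 |
Completion: J1=57  J2=54  J3=31  J4=39  J5=58
Turnaround (C−A): J1=52  J2=54  J3=24  J4=38  J5=53
Response(J3) = first start − arrival = 10 − 7 = 3

3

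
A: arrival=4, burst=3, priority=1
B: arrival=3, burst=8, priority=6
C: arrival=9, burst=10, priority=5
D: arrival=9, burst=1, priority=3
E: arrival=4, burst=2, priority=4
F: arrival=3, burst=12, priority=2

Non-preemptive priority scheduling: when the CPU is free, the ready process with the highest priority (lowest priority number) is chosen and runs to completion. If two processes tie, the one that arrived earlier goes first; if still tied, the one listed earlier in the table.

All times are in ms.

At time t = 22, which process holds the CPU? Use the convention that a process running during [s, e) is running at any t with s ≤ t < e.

Timeline: | idle 0-3 | F 3-15 | A 15-18 | D 18-19 | E 19-21 | C 21-31 | B 31-39 |
Completion: A=18  B=39  C=31  D=19  E=21  F=15
Turnaround (C−A): A=14  B=36  C=22  D=10  E=17  F=12

C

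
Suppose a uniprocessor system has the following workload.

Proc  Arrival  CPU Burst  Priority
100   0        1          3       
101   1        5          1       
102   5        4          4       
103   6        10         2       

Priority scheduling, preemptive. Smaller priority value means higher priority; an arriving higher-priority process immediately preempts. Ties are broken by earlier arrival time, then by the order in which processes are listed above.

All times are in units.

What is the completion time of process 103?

Schedule: | 100 0-1 | 101 1-6 | 103 6-16 | 102 16-20 |
Completion: 100=1  101=6  102=20  103=16
Turnaround (C−A): 100=1  101=5  102=15  103=10

16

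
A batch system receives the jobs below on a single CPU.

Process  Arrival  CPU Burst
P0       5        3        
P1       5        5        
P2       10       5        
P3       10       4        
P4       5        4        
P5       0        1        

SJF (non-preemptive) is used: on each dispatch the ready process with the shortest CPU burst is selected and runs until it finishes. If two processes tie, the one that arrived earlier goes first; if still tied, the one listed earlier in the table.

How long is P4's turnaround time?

7

Gantt: | P5 0-1 | idle 1-5 | P0 5-8 | P4 8-12 | P3 12-16 | P1 16-21 | P2 21-26 |
Completion: P0=8  P1=21  P2=26  P3=16  P4=12  P5=1
Turnaround (C−A): P0=3  P1=16  P2=16  P3=6  P4=7  P5=1
Turnaround(P4) = completion − arrival = 12 − 5 = 7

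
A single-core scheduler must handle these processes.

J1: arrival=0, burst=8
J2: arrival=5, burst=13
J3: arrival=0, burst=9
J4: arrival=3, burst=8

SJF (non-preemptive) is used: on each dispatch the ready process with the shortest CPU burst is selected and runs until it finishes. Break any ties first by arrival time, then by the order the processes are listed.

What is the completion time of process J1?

Timeline: | J1 0-8 | J4 8-16 | J3 16-25 | J2 25-38 |
Completion: J1=8  J2=38  J3=25  J4=16
Turnaround (C−A): J1=8  J2=33  J3=25  J4=13

8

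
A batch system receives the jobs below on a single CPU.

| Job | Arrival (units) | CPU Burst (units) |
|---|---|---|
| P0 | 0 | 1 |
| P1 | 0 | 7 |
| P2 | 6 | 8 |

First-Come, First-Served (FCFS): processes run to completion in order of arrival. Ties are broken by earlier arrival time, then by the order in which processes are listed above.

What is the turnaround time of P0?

1

Gantt: | P0 0-1 | P1 1-8 | P2 8-16 |
Completion: P0=1  P1=8  P2=16
Turnaround(P0) = completion − arrival = 1 − 0 = 1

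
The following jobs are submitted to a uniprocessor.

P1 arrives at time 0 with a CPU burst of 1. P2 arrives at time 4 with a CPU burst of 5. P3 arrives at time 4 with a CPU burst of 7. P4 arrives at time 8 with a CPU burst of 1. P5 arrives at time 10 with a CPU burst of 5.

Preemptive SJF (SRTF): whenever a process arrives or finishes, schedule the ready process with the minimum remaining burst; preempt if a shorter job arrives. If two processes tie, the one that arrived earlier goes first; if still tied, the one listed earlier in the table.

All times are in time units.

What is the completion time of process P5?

15

Gantt: | P1 0-1 | idle 1-4 | P2 4-9 | P4 9-10 | P5 10-15 | P3 15-22 |
Completion: P1=1  P2=9  P3=22  P4=10  P5=15
Turnaround (C−A): P1=1  P2=5  P3=18  P4=2  P5=5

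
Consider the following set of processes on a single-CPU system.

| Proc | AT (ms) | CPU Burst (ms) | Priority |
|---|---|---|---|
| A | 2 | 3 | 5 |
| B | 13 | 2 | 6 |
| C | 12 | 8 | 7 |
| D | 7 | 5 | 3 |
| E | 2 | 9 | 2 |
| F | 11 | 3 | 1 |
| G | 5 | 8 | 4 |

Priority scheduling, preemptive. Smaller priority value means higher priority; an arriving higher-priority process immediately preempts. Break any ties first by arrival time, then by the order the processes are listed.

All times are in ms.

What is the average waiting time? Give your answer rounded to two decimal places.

11.86

Schedule: | idle 0-2 | E 2-11 | F 11-14 | D 14-19 | G 19-27 | A 27-30 | B 30-32 | C 32-40 |
Completion: A=30  B=32  C=40  D=19  E=11  F=14  G=27
Turnaround (C−A): A=28  B=19  C=28  D=12  E=9  F=3  G=22
Waiting times: A=25, B=17, C=20, D=7, E=0, F=0, G=14
Average waiting = (25+17+20+7+0+0+14) / 7 = 83/7 = 11.86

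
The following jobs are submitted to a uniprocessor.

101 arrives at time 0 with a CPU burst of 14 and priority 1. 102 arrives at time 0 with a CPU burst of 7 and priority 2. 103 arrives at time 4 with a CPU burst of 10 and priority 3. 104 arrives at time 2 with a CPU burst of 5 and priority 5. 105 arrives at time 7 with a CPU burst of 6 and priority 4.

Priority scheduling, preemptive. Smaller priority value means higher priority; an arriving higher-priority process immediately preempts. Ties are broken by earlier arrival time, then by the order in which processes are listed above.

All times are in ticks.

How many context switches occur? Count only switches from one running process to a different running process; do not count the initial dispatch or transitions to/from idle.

4

Timeline: | 101 0-14 | 102 14-21 | 103 21-31 | 105 31-37 | 104 37-42 |
Completion: 101=14  102=21  103=31  104=42  105=37
Turnaround (C−A): 101=14  102=21  103=27  104=40  105=30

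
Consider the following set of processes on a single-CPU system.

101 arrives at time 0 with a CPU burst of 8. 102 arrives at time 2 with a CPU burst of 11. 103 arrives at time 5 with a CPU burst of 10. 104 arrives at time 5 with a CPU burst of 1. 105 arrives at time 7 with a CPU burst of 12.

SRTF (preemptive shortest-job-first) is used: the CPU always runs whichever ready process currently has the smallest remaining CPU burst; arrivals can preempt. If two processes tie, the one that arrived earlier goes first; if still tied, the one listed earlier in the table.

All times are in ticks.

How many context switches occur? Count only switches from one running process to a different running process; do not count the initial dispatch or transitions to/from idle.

5

Gantt: | 101 0-5 | 104 5-6 | 101 6-9 | 103 9-19 | 102 19-30 | 105 30-42 |
Completion: 101=9  102=30  103=19  104=6  105=42
Turnaround (C−A): 101=9  102=28  103=14  104=1  105=35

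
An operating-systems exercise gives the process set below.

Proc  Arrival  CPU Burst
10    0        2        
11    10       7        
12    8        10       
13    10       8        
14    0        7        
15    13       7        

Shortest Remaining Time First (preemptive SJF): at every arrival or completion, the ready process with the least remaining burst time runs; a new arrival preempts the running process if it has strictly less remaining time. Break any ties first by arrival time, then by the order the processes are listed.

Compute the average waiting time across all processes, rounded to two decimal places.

Gantt: | 10 0-2 | 14 2-9 | 12 9-10 | 11 10-17 | 15 17-24 | 13 24-32 | 12 32-41 |
Completion: 10=2  11=17  12=41  13=32  14=9  15=24
Turnaround (C−A): 10=2  11=7  12=33  13=22  14=9  15=11
Waiting times: 10=0, 11=0, 12=23, 13=14, 14=2, 15=4
Average waiting = (0+0+23+14+2+4) / 6 = 43/6 = 7.17

7.17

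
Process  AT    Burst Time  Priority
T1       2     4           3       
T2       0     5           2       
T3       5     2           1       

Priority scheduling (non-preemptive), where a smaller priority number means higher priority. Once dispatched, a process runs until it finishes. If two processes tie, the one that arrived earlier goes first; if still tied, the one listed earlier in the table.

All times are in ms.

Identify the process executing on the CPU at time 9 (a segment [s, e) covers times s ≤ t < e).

T1

Timeline: | T2 0-5 | T3 5-7 | T1 7-11 |
Completion: T1=11  T2=5  T3=7
Turnaround (C−A): T1=9  T2=5  T3=2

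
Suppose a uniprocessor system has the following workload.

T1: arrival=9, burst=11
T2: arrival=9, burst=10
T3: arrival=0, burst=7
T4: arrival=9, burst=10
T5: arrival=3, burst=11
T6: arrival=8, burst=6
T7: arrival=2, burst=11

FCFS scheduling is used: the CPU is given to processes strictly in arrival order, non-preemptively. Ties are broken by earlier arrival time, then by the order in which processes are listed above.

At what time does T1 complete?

46

Gantt: | T3 0-7 | T7 7-18 | T5 18-29 | T6 29-35 | T1 35-46 | T2 46-56 | T4 56-66 |
Completion: T1=46  T2=56  T3=7  T4=66  T5=29  T6=35  T7=18
Turnaround (C−A): T1=37  T2=47  T3=7  T4=57  T5=26  T6=27  T7=16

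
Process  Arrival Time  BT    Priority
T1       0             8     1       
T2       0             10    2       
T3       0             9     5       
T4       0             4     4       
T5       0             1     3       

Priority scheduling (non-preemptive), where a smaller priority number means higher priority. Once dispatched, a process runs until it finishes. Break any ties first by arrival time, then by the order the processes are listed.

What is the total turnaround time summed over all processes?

Gantt: | T1 0-8 | T2 8-18 | T5 18-19 | T4 19-23 | T3 23-32 |
Completion: T1=8  T2=18  T3=32  T4=23  T5=19
Turnaround (C−A): T1=8  T2=18  T3=32  T4=23  T5=19
Turnaround = completion − arrival: T1=8, T2=18, T3=32, T4=23, T5=19
Total turnaround = 8 + 18 + 32 + 23 + 19 = 100

100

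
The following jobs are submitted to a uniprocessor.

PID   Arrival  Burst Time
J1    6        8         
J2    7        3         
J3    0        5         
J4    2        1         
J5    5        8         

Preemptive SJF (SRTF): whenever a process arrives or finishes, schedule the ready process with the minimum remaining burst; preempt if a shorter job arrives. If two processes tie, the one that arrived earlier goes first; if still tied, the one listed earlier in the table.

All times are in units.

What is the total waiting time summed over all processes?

16

Schedule: | J3 0-2 | J4 2-3 | J3 3-6 | J5 6-7 | J2 7-10 | J5 10-17 | J1 17-25 |
Completion: J1=25  J2=10  J3=6  J4=3  J5=17
Turnaround (C−A): J1=19  J2=3  J3=6  J4=1  J5=12
Waiting = turnaround − burst: J1=11, J2=0, J3=1, J4=0, J5=4
Total waiting = 11 + 0 + 1 + 0 + 4 = 16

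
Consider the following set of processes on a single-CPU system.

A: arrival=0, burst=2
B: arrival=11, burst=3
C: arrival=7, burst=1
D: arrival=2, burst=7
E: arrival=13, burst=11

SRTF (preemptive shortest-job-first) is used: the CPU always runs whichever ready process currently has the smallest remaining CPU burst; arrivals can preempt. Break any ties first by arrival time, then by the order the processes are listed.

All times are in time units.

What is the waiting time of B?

Timeline: | A 0-2 | D 2-7 | C 7-8 | D 8-10 | idle 10-11 | B 11-14 | E 14-25 |
Completion: A=2  B=14  C=8  D=10  E=25
Waiting(B) = turnaround − burst = 3 − 3 = 0

0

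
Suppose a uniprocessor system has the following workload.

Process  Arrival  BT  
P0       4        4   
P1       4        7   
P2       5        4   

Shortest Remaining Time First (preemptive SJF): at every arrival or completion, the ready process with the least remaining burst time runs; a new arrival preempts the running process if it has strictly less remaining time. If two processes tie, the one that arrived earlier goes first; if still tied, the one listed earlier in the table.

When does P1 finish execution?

Schedule: | idle 0-4 | P0 4-8 | P2 8-12 | P1 12-19 |
Completion: P0=8  P1=19  P2=12
Turnaround (C−A): P0=4  P1=15  P2=7

19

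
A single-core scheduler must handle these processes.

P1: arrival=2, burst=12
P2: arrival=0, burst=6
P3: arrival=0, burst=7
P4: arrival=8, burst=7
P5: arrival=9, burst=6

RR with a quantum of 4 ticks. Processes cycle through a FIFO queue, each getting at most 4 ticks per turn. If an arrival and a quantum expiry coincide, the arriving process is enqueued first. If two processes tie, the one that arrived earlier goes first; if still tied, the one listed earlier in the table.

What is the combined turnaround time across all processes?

120

Schedule: | P2 0-4 | P3 4-8 | P1 8-12 | P2 12-14 | P4 14-18 | P3 18-21 | P5 21-25 | P1 25-29 | P4 29-32 | P5 32-34 | P1 34-38 |
Completion: P1=38  P2=14  P3=21  P4=32  P5=34
Turnaround (C−A): P1=36  P2=14  P3=21  P4=24  P5=25
Turnaround = completion − arrival: P1=36, P2=14, P3=21, P4=24, P5=25
Total turnaround = 36 + 14 + 21 + 24 + 25 = 120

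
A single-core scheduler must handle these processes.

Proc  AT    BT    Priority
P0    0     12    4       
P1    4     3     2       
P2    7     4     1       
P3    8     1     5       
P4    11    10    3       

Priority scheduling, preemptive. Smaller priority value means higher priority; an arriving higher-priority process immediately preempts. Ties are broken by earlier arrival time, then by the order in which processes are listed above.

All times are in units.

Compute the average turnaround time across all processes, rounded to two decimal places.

Schedule: | P0 0-4 | P1 4-7 | P2 7-11 | P4 11-21 | P0 21-29 | P3 29-30 |
Completion: P0=29  P1=7  P2=11  P3=30  P4=21
Turnaround (C−A): P0=29  P1=3  P2=4  P3=22  P4=10
Turnaround times: P0=29, P1=3, P2=4, P3=22, P4=10
Average turnaround = (29+3+4+22+10) / 5 = 68/5 = 13.60

13.60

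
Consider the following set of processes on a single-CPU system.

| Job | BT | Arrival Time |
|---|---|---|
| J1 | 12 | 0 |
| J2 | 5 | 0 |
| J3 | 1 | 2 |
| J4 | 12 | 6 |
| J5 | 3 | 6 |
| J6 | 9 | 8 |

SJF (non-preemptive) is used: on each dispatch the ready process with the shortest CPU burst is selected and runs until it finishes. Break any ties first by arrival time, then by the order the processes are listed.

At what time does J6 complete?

Schedule: | J2 0-5 | J3 5-6 | J5 6-9 | J6 9-18 | J1 18-30 | J4 30-42 |
Completion: J1=30  J2=5  J3=6  J4=42  J5=9  J6=18
Turnaround (C−A): J1=30  J2=5  J3=4  J4=36  J5=3  J6=10

18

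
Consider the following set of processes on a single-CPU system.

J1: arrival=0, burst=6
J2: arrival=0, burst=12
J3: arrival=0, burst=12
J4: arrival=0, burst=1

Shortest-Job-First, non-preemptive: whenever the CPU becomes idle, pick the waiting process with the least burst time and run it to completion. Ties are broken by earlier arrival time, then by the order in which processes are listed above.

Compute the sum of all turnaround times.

58

Timeline: | J4 0-1 | J1 1-7 | J2 7-19 | J3 19-31 |
Completion: J1=7  J2=19  J3=31  J4=1
Turnaround = completion − arrival: J1=7, J2=19, J3=31, J4=1
Total turnaround = 7 + 19 + 31 + 1 = 58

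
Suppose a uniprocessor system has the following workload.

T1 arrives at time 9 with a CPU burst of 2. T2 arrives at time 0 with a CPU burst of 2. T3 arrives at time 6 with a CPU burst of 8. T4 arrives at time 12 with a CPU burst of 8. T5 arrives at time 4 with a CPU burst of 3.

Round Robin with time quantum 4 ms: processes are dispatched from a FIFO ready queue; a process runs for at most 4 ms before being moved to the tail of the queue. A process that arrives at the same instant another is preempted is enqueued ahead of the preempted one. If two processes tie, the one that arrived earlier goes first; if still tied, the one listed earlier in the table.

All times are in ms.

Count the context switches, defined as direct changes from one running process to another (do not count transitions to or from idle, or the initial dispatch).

Timeline: | T2 0-2 | idle 2-4 | T5 4-7 | T3 7-11 | T1 11-13 | T3 13-17 | T4 17-25 |
Completion: T1=13  T2=2  T3=17  T4=25  T5=7

4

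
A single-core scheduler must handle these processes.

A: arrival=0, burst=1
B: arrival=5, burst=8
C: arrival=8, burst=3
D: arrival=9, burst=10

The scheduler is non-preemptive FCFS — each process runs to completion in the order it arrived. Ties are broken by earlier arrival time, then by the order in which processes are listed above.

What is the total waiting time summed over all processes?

Gantt: | A 0-1 | idle 1-5 | B 5-13 | C 13-16 | D 16-26 |
Completion: A=1  B=13  C=16  D=26
Turnaround (C−A): A=1  B=8  C=8  D=17
Waiting = turnaround − burst: A=0, B=0, C=5, D=7
Total waiting = 0 + 0 + 5 + 7 = 12

12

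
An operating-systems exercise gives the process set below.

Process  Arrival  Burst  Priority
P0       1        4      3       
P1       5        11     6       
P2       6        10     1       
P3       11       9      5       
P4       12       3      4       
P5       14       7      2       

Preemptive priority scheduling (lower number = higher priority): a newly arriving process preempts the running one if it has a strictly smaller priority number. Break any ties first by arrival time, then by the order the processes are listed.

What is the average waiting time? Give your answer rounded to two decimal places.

9.50

Schedule: | idle 0-1 | P0 1-5 | P1 5-6 | P2 6-16 | P5 16-23 | P4 23-26 | P3 26-35 | P1 35-45 |
Completion: P0=5  P1=45  P2=16  P3=35  P4=26  P5=23
Waiting times: P0=0, P1=29, P2=0, P3=15, P4=11, P5=2
Average waiting = (0+29+0+15+11+2) / 6 = 57/6 = 9.50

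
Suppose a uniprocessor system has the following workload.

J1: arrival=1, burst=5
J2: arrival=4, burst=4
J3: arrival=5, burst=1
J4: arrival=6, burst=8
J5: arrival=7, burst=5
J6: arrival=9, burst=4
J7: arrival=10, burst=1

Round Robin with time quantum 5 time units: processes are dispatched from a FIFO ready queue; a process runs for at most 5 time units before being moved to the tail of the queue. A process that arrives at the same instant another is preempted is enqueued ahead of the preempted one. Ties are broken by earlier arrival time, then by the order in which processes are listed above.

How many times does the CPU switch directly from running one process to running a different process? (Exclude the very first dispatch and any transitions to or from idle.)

Schedule: | idle 0-1 | J1 1-6 | J2 6-10 | J3 10-11 | J4 11-16 | J5 16-21 | J6 21-25 | J7 25-26 | J4 26-29 |
Completion: J1=6  J2=10  J3=11  J4=29  J5=21  J6=25  J7=26

7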